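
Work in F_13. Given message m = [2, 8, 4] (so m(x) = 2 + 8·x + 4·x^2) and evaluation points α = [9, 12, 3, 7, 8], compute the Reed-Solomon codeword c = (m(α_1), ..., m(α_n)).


c = [8, 11, 10, 7, 10]

Message polynomial: m(x) = 2 + 8·x + 4·x^2 (mod 13).
For each evaluation point α_i, compute m(α_i) mod 13:
  α_1 = 9: Horner steps 4 → 5 → 8, so m(9) = 8.
  α_2 = 12: Horner steps 4 → 4 → 11, so m(12) = 11.
  α_3 = 3: Horner steps 4 → 7 → 10, so m(3) = 10.
  α_4 = 7: Horner steps 4 → 10 → 7, so m(7) = 7.
  α_5 = 8: Horner steps 4 → 1 → 10, so m(8) = 10.
Codeword c = [8, 11, 10, 7, 10] ∈ F_13^5.


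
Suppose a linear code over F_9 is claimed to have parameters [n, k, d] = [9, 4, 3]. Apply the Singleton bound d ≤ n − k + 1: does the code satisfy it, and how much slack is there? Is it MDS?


Singleton RHS = n − k + 1 = 6, slack = 3, bound satisfied, not MDS.

Singleton bound: d ≤ n − k + 1.
Here n = 9, k = 4, so n − k + 1 = 6.
Given d = 3, check d ≤ 6: YES.
Slack = (n − k + 1) − d = 3.
The code is NOT MDS (slack = 3 > 0).
Description: the claimed parameters are [9, 4, 3]_9; such a code would be non-MDS.


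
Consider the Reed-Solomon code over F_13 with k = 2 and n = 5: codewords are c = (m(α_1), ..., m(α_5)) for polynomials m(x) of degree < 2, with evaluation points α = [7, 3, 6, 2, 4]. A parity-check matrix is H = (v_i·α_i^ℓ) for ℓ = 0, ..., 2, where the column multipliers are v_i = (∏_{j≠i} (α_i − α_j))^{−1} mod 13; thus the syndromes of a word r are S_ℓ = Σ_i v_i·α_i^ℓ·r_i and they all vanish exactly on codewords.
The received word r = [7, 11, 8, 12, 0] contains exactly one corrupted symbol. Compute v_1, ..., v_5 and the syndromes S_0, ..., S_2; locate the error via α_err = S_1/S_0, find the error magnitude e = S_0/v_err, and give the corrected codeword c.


S = (10, 1, 4), error at position 5, error magnitude e = 3, c = [7, 11, 8, 12, 10].

Step 1: column multipliers v_i = (∏_{j≠i}(α_i − α_j))^{−1} mod 13.
  i = 1 (α = 7): (7−3)(7−6)(7−2)(7−4) = 4·1·5·3 = 60 ≡ 8, so v_1 = 8^{−1} = 5 (mod 13).
  i = 2 (α = 3): (3−7)(3−6)(3−2)(3−4) = (−4)·(−3)·1·(−1) = −12 ≡ 1, so v_2 = 1^{−1} = 1 (mod 13).
  i = 3 (α = 6): (6−7)(6−3)(6−2)(6−4) = (−1)·3·4·2 = −24 ≡ 2, so v_3 = 2^{−1} = 7 (mod 13).
  i = 4 (α = 2): (2−7)(2−3)(2−6)(2−4) = (−5)·(−1)·(−4)·(−2) = 40 ≡ 1, so v_4 = 1^{−1} = 1 (mod 13).
  i = 5 (α = 4): (4−7)(4−3)(4−6)(4−2) = (−3)·1·(−2)·2 = 12 ≡ 12, so v_5 = 12^{−1} = 12 (mod 13).
  v = [5, 1, 7, 1, 12].
Step 2: syndromes of r = [7, 11, 8, 12, 0] (all sums mod 13).
  S_0 = Σ v_i r_i = 5·7 + 1·11 + 7·8 + 1·12 + 12·0 = 114 ≡ 10.
  S_1 = Σ v_i α_i r_i = 5·7·7 + 1·3·11 + 7·6·8 + 1·2·12 + 12·4·0 = 638 ≡ 1.
  α_i^2 mod 13 = [10, 9, 10, 4, 3].
  S_2 = Σ v_i α_i^2 r_i = 5·10·7 + 1·9·11 + 7·10·8 + 1·4·12 + 12·3·0 = 1057 ≡ 4.
  S = (10, 1, 4) ≠ 0, so r is not a codeword (an error is present).
Step 3: locate the error. For a single error e at position i, S_ℓ = v_i·e·α_i^ℓ, so α_err = S_1/S_0.
  S_0^{−1} = 10^{−1} = 4 (mod 13), so α_err = 1·4 = 4 ≡ 4 = α_5. Error position i = 5.
  Consistency check: S_2/S_1 = 4·1 = 4 ≡ 4 = α_err ✓ (single-error assumption holds).
Step 4: error magnitude e = S_0/v_5 = S_0·∏_{j≠5}(α_5 − α_j) = 10·12 = 120 ≡ 3 (mod 13).
Step 5: correct position 5: c_5 = r_5 − e = 0 − 3 ≡ 10 (mod 13). Hence c = [7, 11, 8, 12, 10].
  Check: interpolating c through the α_i gives m(x) = 1 + 12·x (degree < 2) with m(α_i) = c_i for every i, so c is indeed a codeword.


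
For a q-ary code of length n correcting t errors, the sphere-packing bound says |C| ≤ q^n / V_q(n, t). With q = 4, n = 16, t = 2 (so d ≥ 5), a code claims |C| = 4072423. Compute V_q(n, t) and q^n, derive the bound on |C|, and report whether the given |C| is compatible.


V_q(n, t) = 1129, q^n = 4294967296, Hamming bound = 3804222, |C| = 4072423 > bound (violated).

Step 1: Compute V_q(n, t) = Σ_{j=0}^2 C(n, j) (q−1)^j.
  j = 0: C(16,0)·(3)^0 = 1·1 = 1.
  j = 1: C(16,1)·(3)^1 = 16·3 = 48.
  j = 2: C(16,2)·(3)^2 = 120·9 = 1080.
  V_q(n, t) = 1 + 48 + 1080 = 1129.
Step 2: q^n = 4^16 = 4294967296.
Step 3: Hamming bound ⌊q^n / V_q(n,t)⌋ = ⌊4294967296/1129⌋ = 3804222.
Step 4: Compare |C| = 4072423 to 3804222: violated.
The claimed |C| lies above the Hamming bound, so no 4-ary code of length 16 with d ≥ 5 can have 4072423 codewords.


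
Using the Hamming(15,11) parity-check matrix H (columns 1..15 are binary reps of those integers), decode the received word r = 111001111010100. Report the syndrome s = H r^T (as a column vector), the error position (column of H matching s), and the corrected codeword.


s = (0, 1, 1, 0)^T, error position = 6, corrected codeword c = 111000111010100

Compute s = H r^T mod 2 one row at a time:
  s_1 = 1 + 1 + 0 + 1 + 0 + 1 + 0 + 0 = 4 ≡ 0 (mod 2).
  s_2 = 0 + 0 + 1 + 1 + 0 + 1 + 0 + 0 = 3 ≡ 1 (mod 2).
  s_3 = 1 + 1 + 1 + 1 + 0 + 1 + 0 + 0 = 5 ≡ 1 (mod 2).
  s_4 = 1 + 1 + 0 + 1 + 1 + 1 + 1 + 0 = 6 ≡ 0 (mod 2).
s = (0, 1, 1, 0)^T — this equals column 6 of H (binary 0110), so error is at position 6.
Correct: flip bit 6 of r = 111001111010100 to get c = 111000111010100.


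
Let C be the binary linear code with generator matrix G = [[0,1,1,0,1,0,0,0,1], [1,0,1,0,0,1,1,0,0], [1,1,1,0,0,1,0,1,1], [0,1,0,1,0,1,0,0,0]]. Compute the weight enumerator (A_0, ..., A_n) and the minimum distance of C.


Weight distribution: A_0 = 1, A_3 = 1, A_4 = 5, A_5 = 6, A_6 = 2, A_7 = 1. Minimum distance d = 3.

Enumerate all 2^4 = 16 messages m ∈ F_2^4.
For each, compute codeword c = mG in F_2^9, then tally its weight.
  m = 0000 → c = 000000000, weight = 0.
  m = 1000 → c = 011010001, weight = 4.
  m = 0100 → c = 101001100, weight = 4.
  m = 1100 → c = 110011101, weight = 6.
  m = 0010 → c = 111001011, weight = 6.
  m = 1010 → c = 100011010, weight = 4.
  m = 0110 → c = 010000111, weight = 4.
  m = 1110 → c = 001010110, weight = 4.
  m = 0001 → c = 010101000, weight = 3.
  m = 1001 → c = 001111001, weight = 5.
  m = 0101 → c = 111100100, weight = 5.
  m = 1101 → c = 100110101, weight = 5.
  m = 0011 → c = 101100011, weight = 5.
  m = 1011 → c = 110110010, weight = 5.
  m = 0111 → c = 000101111, weight = 5.
  m = 1111 → c = 011111110, weight = 7.
Tally weights:
  weight 0: 1 codewords.
  weight 3: 1 codewords.
  weight 4: 5 codewords.
  weight 5: 6 codewords.
  weight 6: 2 codewords.
  weight 7: 1 codewords.
Minimum distance d = smallest w > 0 with A_w > 0 = 3.
Sanity: Σ A_w = 16 = 2^4 = 16 ✓.


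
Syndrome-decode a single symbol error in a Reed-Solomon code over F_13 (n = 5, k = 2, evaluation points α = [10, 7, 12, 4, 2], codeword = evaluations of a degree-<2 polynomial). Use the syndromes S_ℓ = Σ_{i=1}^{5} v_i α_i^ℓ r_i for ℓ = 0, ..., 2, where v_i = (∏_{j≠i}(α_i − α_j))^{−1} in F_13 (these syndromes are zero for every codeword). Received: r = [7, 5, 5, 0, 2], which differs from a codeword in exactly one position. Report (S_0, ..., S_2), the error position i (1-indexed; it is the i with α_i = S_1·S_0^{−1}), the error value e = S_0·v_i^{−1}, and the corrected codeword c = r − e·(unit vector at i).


S = (2, 1, 7), error at position 2, error magnitude e = 8, c = [7, 10, 5, 0, 2].

Step 1: column multipliers v_i = (∏_{j≠i}(α_i − α_j))^{−1} mod 13.
  i = 1 (α = 10): (10−7)(10−12)(10−4)(10−2) = 3·(−2)·6·8 = −288 ≡ 11, so v_1 = 11^{−1} = 6 (mod 13).
  i = 2 (α = 7): (7−10)(7−12)(7−4)(7−2) = (−3)·(−5)·3·5 = 225 ≡ 4, so v_2 = 4^{−1} = 10 (mod 13).
  i = 3 (α = 12): (12−10)(12−7)(12−4)(12−2) = 2·5·8·10 = 800 ≡ 7, so v_3 = 7^{−1} = 2 (mod 13).
  i = 4 (α = 4): (4−10)(4−7)(4−12)(4−2) = (−6)·(−3)·(−8)·2 = −288 ≡ 11, so v_4 = 11^{−1} = 6 (mod 13).
  i = 5 (α = 2): (2−10)(2−7)(2−12)(2−4) = (−8)·(−5)·(−10)·(−2) = 800 ≡ 7, so v_5 = 7^{−1} = 2 (mod 13).
  v = [6, 10, 2, 6, 2].
Step 2: syndromes of r = [7, 5, 5, 0, 2] (all sums mod 13).
  S_0 = Σ v_i r_i = 6·7 + 10·5 + 2·5 + 6·0 + 2·2 = 106 ≡ 2.
  S_1 = Σ v_i α_i r_i = 6·10·7 + 10·7·5 + 2·12·5 + 6·4·0 + 2·2·2 = 898 ≡ 1.
  α_i^2 mod 13 = [9, 10, 1, 3, 4].
  S_2 = Σ v_i α_i^2 r_i = 6·9·7 + 10·10·5 + 2·1·5 + 6·3·0 + 2·4·2 = 904 ≡ 7.
  S = (2, 1, 7) ≠ 0, so r is not a codeword (an error is present).
Step 3: locate the error. For a single error e at position i, S_ℓ = v_i·e·α_i^ℓ, so α_err = S_1/S_0.
  S_0^{−1} = 2^{−1} = 7 (mod 13), so α_err = 1·7 = 7 ≡ 7 = α_2. Error position i = 2.
  Consistency check: S_2/S_1 = 7·1 = 7 ≡ 7 = α_err ✓ (single-error assumption holds).
Step 4: error magnitude e = S_0/v_2 = S_0·∏_{j≠2}(α_2 − α_j) = 2·4 = 8 ≡ 8 (mod 13).
Step 5: correct position 2: c_2 = r_2 − e = 5 − 8 ≡ 10 (mod 13). Hence c = [7, 10, 5, 0, 2].
  Check: interpolating c through the α_i gives m(x) = 4 + 12·x (degree < 2) with m(α_i) = c_i for every i, so c is indeed a codeword.


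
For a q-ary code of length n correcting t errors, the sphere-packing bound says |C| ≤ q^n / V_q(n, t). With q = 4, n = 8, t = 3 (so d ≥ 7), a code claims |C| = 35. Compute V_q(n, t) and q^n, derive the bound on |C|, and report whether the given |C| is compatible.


V_q(n, t) = 1789, q^n = 65536, Hamming bound = 36, |C| = 35 ≤ bound (satisfied).

Step 1: Compute V_q(n, t) = Σ_{j=0}^3 C(n, j) (q−1)^j.
  j = 0: C(8,0)·(3)^0 = 1·1 = 1.
  j = 1: C(8,1)·(3)^1 = 8·3 = 24.
  j = 2: C(8,2)·(3)^2 = 28·9 = 252.
  j = 3: C(8,3)·(3)^3 = 56·27 = 1512.
  V_q(n, t) = 1 + 24 + 252 + 1512 = 1789.
Step 2: q^n = 4^8 = 65536.
Step 3: Hamming bound ⌊q^n / V_q(n,t)⌋ = ⌊65536/1789⌋ = 36.
Step 4: Compare |C| = 35 to 36: satisfied.
The claimed |C| lies below the Hamming bound.


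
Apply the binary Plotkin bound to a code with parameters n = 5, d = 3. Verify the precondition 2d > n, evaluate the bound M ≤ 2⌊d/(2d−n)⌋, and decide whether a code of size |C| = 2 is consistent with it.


Plotkin bound M ≤ 6; given |C| = 2 ≤ bound (satisfied).

Check applicability: 2d = 6, n = 5.
2d − n = 1 > 0, so Plotkin applies.
Compute d/(2d−n) = 3/1 ≈ 3.0000.
⌊d/(2d−n)⌋ = 3.
Plotkin bound: M ≤ 2·3 = 6.
Given |C| = 2, check: satisfied.
This |C| is below the Plotkin bound.


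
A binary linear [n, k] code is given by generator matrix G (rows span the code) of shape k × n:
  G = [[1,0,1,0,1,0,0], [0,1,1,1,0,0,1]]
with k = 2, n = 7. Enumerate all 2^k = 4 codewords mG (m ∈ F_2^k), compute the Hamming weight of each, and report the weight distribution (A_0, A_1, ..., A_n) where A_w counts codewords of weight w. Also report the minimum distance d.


Weight distribution: A_0 = 1, A_3 = 1, A_4 = 1, A_5 = 1. Minimum distance d = 3.

Enumerate all 2^2 = 4 messages m ∈ F_2^2.
For each, compute codeword c = mG in F_2^7, then tally its weight.
  m = 00 → c = 0000000, weight = 0.
  m = 10 → c = 1010100, weight = 3.
  m = 01 → c = 0111001, weight = 4.
  m = 11 → c = 1101101, weight = 5.
Tally weights:
  weight 0: 1 codewords.
  weight 3: 1 codewords.
  weight 4: 1 codewords.
  weight 5: 1 codewords.
Minimum distance d = smallest w > 0 with A_w > 0 = 3.
Sanity: Σ A_w = 4 = 2^2 = 4 ✓.


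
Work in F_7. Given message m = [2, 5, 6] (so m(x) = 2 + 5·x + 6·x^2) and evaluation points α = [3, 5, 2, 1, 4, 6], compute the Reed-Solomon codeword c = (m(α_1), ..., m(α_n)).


c = [1, 2, 1, 6, 6, 3]

Message polynomial: m(x) = 2 + 5·x + 6·x^2 (mod 7).
For each evaluation point α_i, compute m(α_i) mod 7:
  α_1 = 3: Horner steps 6 → 2 → 1, so m(3) = 1.
  α_2 = 5: Horner steps 6 → 0 → 2, so m(5) = 2.
  α_3 = 2: Horner steps 6 → 3 → 1, so m(2) = 1.
  α_4 = 1: Horner steps 6 → 4 → 6, so m(1) = 6.
  α_5 = 4: Horner steps 6 → 1 → 6, so m(4) = 6.
  α_6 = 6: Horner steps 6 → 6 → 3, so m(6) = 3.
Codeword c = [1, 2, 1, 6, 6, 3] ∈ F_7^6.


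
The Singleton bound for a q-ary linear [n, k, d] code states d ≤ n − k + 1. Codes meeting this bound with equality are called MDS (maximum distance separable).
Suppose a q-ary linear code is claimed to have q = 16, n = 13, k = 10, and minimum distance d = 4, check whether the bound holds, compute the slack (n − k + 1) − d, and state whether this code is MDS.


Singleton RHS = n − k + 1 = 4, slack = 0, bound satisfied, MDS.

Singleton bound: d ≤ n − k + 1.
Here n = 13, k = 10, so n − k + 1 = 4.
Given d = 4, check d ≤ 4: YES.
Slack = (n − k + 1) − d = 0.
The code is MDS (slack = 0).
Description: the claimed parameters are [13, 10, 4]_16; such a code would be MDS (meets Singleton bound).


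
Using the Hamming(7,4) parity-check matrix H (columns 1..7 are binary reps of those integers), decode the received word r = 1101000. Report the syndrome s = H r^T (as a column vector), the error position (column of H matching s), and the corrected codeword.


s = (1, 1, 1)^T, error position = 7, corrected codeword c = 1101001

Compute s = H r^T mod 2 one row at a time:
  s_1 = 1 + 0 + 0 + 0 = 1 ≡ 1 (mod 2).
  s_2 = 1 + 0 + 0 + 0 = 1 ≡ 1 (mod 2).
  s_3 = 1 + 0 + 0 + 0 = 1 ≡ 1 (mod 2).
s = (1, 1, 1)^T — this equals column 7 of H (binary 111), so error is at position 7.
Correct: flip bit 7 of r = 1101000 to get c = 1101001.


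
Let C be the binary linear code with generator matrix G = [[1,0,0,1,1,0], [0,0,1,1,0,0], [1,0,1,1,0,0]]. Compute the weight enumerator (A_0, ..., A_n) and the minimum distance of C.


Weight distribution: A_0 = 1, A_1 = 1, A_2 = 3, A_3 = 3. Minimum distance d = 1.

Enumerate all 2^3 = 8 messages m ∈ F_2^3.
For each, compute codeword c = mG in F_2^6, then tally its weight.
  m = 000 → c = 000000, weight = 0.
  m = 100 → c = 100110, weight = 3.
  m = 010 → c = 001100, weight = 2.
  m = 110 → c = 101010, weight = 3.
  m = 001 → c = 101100, weight = 3.
  m = 101 → c = 001010, weight = 2.
  m = 011 → c = 100000, weight = 1.
  m = 111 → c = 000110, weight = 2.
Tally weights:
  weight 0: 1 codewords.
  weight 1: 1 codewords.
  weight 2: 3 codewords.
  weight 3: 3 codewords.
Minimum distance d = smallest w > 0 with A_w > 0 = 1.
Sanity: Σ A_w = 8 = 2^3 = 8 ✓.


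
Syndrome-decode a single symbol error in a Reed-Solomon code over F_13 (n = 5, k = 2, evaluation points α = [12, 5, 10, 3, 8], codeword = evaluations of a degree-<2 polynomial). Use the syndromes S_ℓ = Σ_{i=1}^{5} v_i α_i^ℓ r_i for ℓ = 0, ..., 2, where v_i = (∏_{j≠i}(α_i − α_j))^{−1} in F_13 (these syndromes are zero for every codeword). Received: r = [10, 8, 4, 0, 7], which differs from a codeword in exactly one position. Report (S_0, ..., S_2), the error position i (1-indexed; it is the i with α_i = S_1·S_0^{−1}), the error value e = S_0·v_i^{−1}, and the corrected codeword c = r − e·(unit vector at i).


S = (5, 11, 6), error at position 3, error magnitude e = 2, c = [10, 8, 2, 0, 7].

Step 1: column multipliers v_i = (∏_{j≠i}(α_i − α_j))^{−1} mod 13.
  i = 1 (α = 12): (12−5)(12−10)(12−3)(12−8) = 7·2·9·4 = 504 ≡ 10, so v_1 = 10^{−1} = 4 (mod 13).
  i = 2 (α = 5): (5−12)(5−10)(5−3)(5−8) = (−7)·(−5)·2·(−3) = −210 ≡ 11, so v_2 = 11^{−1} = 6 (mod 13).
  i = 3 (α = 10): (10−12)(10−5)(10−3)(10−8) = (−2)·5·7·2 = −140 ≡ 3, so v_3 = 3^{−1} = 9 (mod 13).
  i = 4 (α = 3): (3−12)(3−5)(3−10)(3−8) = (−9)·(−2)·(−7)·(−5) = 630 ≡ 6, so v_4 = 6^{−1} = 11 (mod 13).
  i = 5 (α = 8): (8−12)(8−5)(8−10)(8−3) = (−4)·3·(−2)·5 = 120 ≡ 3, so v_5 = 3^{−1} = 9 (mod 13).
  v = [4, 6, 9, 11, 9].
Step 2: syndromes of r = [10, 8, 4, 0, 7] (all sums mod 13).
  S_0 = Σ v_i r_i = 4·10 + 6·8 + 9·4 + 11·0 + 9·7 = 187 ≡ 5.
  S_1 = Σ v_i α_i r_i = 4·12·10 + 6·5·8 + 9·10·4 + 11·3·0 + 9·8·7 = 1584 ≡ 11.
  α_i^2 mod 13 = [1, 12, 9, 9, 12].
  S_2 = Σ v_i α_i^2 r_i = 4·1·10 + 6·12·8 + 9·9·4 + 11·9·0 + 9·12·7 = 1696 ≡ 6.
  S = (5, 11, 6) ≠ 0, so r is not a codeword (an error is present).
Step 3: locate the error. For a single error e at position i, S_ℓ = v_i·e·α_i^ℓ, so α_err = S_1/S_0.
  S_0^{−1} = 5^{−1} = 8 (mod 13), so α_err = 11·8 = 88 ≡ 10 = α_3. Error position i = 3.
  Consistency check: S_2/S_1 = 6·6 = 36 ≡ 10 = α_err ✓ (single-error assumption holds).
Step 4: error magnitude e = S_0/v_3 = S_0·∏_{j≠3}(α_3 − α_j) = 5·3 = 15 ≡ 2 (mod 13).
Step 5: correct position 3: c_3 = r_3 − e = 4 − 2 ≡ 2 (mod 13). Hence c = [10, 8, 2, 0, 7].
  Check: interpolating c through the α_i gives m(x) = 1 + 4·x (degree < 2) with m(α_i) = c_i for every i, so c is indeed a codeword.


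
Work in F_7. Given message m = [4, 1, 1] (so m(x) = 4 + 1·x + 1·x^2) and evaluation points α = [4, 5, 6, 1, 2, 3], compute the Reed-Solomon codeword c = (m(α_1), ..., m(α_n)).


c = [3, 6, 4, 6, 3, 2]

Message polynomial: m(x) = 4 + 1·x + 1·x^2 (mod 7).
For each evaluation point α_i, compute m(α_i) mod 7:
  α_1 = 4: Horner steps 1 → 5 → 3, so m(4) = 3.
  α_2 = 5: Horner steps 1 → 6 → 6, so m(5) = 6.
  α_3 = 6: Horner steps 1 → 0 → 4, so m(6) = 4.
  α_4 = 1: Horner steps 1 → 2 → 6, so m(1) = 6.
  α_5 = 2: Horner steps 1 → 3 → 3, so m(2) = 3.
  α_6 = 3: Horner steps 1 → 4 → 2, so m(3) = 2.
Codeword c = [3, 6, 4, 6, 3, 2] ∈ F_7^6.


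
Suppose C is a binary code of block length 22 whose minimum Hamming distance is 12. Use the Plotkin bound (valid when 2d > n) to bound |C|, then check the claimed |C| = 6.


Plotkin bound M ≤ 12; given |C| = 6 ≤ bound (satisfied).

Check applicability: 2d = 24, n = 22.
2d − n = 2 > 0, so Plotkin applies.
Compute d/(2d−n) = 12/2 ≈ 6.0000.
⌊d/(2d−n)⌋ = 6.
Plotkin bound: M ≤ 2·6 = 12.
Given |C| = 6, check: satisfied.
This |C| is below the Plotkin bound.


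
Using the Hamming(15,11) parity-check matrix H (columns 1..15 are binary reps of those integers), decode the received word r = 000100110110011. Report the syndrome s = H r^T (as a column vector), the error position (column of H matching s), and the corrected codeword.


s = (1, 0, 1, 1)^T, error position = 11, corrected codeword c = 000100110100011

Compute s = H r^T mod 2 one row at a time:
  s_1 = 1 + 0 + 1 + 1 + 0 + 0 + 1 + 1 = 5 ≡ 1 (mod 2).
  s_2 = 1 + 0 + 0 + 1 + 0 + 0 + 1 + 1 = 4 ≡ 0 (mod 2).
  s_3 = 0 + 0 + 0 + 1 + 1 + 1 + 1 + 1 = 5 ≡ 1 (mod 2).
  s_4 = 0 + 0 + 0 + 1 + 0 + 1 + 0 + 1 = 3 ≡ 1 (mod 2).
s = (1, 0, 1, 1)^T — this equals column 11 of H (binary 1011), so error is at position 11.
Correct: flip bit 11 of r = 000100110110011 to get c = 000100110100011.


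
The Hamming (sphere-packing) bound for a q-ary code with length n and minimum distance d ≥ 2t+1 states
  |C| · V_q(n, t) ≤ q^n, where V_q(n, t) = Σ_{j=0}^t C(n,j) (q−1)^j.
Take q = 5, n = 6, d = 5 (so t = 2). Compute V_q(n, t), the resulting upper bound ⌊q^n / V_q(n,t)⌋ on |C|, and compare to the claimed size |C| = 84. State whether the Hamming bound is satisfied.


V_q(n, t) = 265, q^n = 15625, Hamming bound = 58, |C| = 84 > bound (violated).

Step 1: Compute V_q(n, t) = Σ_{j=0}^2 C(n, j) (q−1)^j.
  j = 0: C(6,0)·(4)^0 = 1·1 = 1.
  j = 1: C(6,1)·(4)^1 = 6·4 = 24.
  j = 2: C(6,2)·(4)^2 = 15·16 = 240.
  V_q(n, t) = 1 + 24 + 240 = 265.
Step 2: q^n = 5^6 = 15625.
Step 3: Hamming bound ⌊q^n / V_q(n,t)⌋ = ⌊15625/265⌋ = 58.
Step 4: Compare |C| = 84 to 58: violated.
The claimed |C| lies above the Hamming bound, so no 5-ary code of length 6 with d ≥ 5 can have 84 codewords.


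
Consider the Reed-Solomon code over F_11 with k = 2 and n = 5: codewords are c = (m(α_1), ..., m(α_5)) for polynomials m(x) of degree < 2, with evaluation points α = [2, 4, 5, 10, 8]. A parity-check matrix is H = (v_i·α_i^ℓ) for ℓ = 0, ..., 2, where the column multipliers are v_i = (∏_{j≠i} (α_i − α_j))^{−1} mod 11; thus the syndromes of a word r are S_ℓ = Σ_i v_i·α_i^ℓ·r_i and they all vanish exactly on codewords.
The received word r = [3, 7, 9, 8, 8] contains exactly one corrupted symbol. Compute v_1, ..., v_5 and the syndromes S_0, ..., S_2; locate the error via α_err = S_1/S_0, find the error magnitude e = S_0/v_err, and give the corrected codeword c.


S = (7, 1, 8), error at position 5, error magnitude e = 4, c = [3, 7, 9, 8, 4].

Step 1: column multipliers v_i = (∏_{j≠i}(α_i − α_j))^{−1} mod 11.
  i = 1 (α = 2): (2−4)(2−5)(2−10)(2−8) = (−2)·(−3)·(−8)·(−6) = 288 ≡ 2, so v_1 = 2^{−1} = 6 (mod 11).
  i = 2 (α = 4): (4−2)(4−5)(4−10)(4−8) = 2·(−1)·(−6)·(−4) = −48 ≡ 7, so v_2 = 7^{−1} = 8 (mod 11).
  i = 3 (α = 5): (5−2)(5−4)(5−10)(5−8) = 3·1·(−5)·(−3) = 45 ≡ 1, so v_3 = 1^{−1} = 1 (mod 11).
  i = 4 (α = 10): (10−2)(10−4)(10−5)(10−8) = 8·6·5·2 = 480 ≡ 7, so v_4 = 7^{−1} = 8 (mod 11).
  i = 5 (α = 8): (8−2)(8−4)(8−5)(8−10) = 6·4·3·(−2) = −144 ≡ 10, so v_5 = 10^{−1} = 10 (mod 11).
  v = [6, 8, 1, 8, 10].
Step 2: syndromes of r = [3, 7, 9, 8, 8] (all sums mod 11).
  S_0 = Σ v_i r_i = 6·3 + 8·7 + 1·9 + 8·8 + 10·8 = 227 ≡ 7.
  S_1 = Σ v_i α_i r_i = 6·2·3 + 8·4·7 + 1·5·9 + 8·10·8 + 10·8·8 = 1585 ≡ 1.
  α_i^2 mod 11 = [4, 5, 3, 1, 9].
  S_2 = Σ v_i α_i^2 r_i = 6·4·3 + 8·5·7 + 1·3·9 + 8·1·8 + 10·9·8 = 1163 ≡ 8.
  S = (7, 1, 8) ≠ 0, so r is not a codeword (an error is present).
Step 3: locate the error. For a single error e at position i, S_ℓ = v_i·e·α_i^ℓ, so α_err = S_1/S_0.
  S_0^{−1} = 7^{−1} = 8 (mod 11), so α_err = 1·8 = 8 ≡ 8 = α_5. Error position i = 5.
  Consistency check: S_2/S_1 = 8·1 = 8 ≡ 8 = α_err ✓ (single-error assumption holds).
Step 4: error magnitude e = S_0/v_5 = S_0·∏_{j≠5}(α_5 − α_j) = 7·10 = 70 ≡ 4 (mod 11).
Step 5: correct position 5: c_5 = r_5 − e = 8 − 4 ≡ 4 (mod 11). Hence c = [3, 7, 9, 8, 4].
  Check: interpolating c through the α_i gives m(x) = 10 + 2·x (degree < 2) with m(α_i) = c_i for every i, so c is indeed a codeword.


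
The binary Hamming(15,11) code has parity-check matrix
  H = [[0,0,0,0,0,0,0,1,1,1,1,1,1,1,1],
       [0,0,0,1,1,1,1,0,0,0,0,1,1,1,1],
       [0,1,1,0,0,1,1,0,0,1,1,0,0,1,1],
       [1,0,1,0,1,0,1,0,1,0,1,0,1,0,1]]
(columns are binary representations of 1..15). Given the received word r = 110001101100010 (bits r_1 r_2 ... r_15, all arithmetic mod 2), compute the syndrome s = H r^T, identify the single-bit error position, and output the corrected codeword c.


s = (1, 1, 1, 1)^T, error position = 15, corrected codeword c = 110001101100011

Compute s = H r^T mod 2 one row at a time:
  s_1 = 0 + 1 + 1 + 0 + 0 + 0 + 1 + 0 = 3 ≡ 1 (mod 2).
  s_2 = 0 + 0 + 1 + 1 + 0 + 0 + 1 + 0 = 3 ≡ 1 (mod 2).
  s_3 = 1 + 0 + 1 + 1 + 1 + 0 + 1 + 0 = 5 ≡ 1 (mod 2).
  s_4 = 1 + 0 + 0 + 1 + 1 + 0 + 0 + 0 = 3 ≡ 1 (mod 2).
s = (1, 1, 1, 1)^T — this equals column 15 of H (binary 1111), so error is at position 15.
Correct: flip bit 15 of r = 110001101100010 to get c = 110001101100011.


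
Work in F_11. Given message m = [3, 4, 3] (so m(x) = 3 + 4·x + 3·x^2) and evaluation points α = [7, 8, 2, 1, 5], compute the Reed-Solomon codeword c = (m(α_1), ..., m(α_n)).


c = [2, 7, 1, 10, 10]

Message polynomial: m(x) = 3 + 4·x + 3·x^2 (mod 11).
For each evaluation point α_i, compute m(α_i) mod 11:
  α_1 = 7: Horner steps 3 → 3 → 2, so m(7) = 2.
  α_2 = 8: Horner steps 3 → 6 → 7, so m(8) = 7.
  α_3 = 2: Horner steps 3 → 10 → 1, so m(2) = 1.
  α_4 = 1: Horner steps 3 → 7 → 10, so m(1) = 10.
  α_5 = 5: Horner steps 3 → 8 → 10, so m(5) = 10.
Codeword c = [2, 7, 1, 10, 10] ∈ F_11^5.


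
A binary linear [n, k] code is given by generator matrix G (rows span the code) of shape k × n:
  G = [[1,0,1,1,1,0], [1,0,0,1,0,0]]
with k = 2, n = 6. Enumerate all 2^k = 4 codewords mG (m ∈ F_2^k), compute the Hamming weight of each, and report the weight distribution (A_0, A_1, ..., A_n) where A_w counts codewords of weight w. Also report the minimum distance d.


Weight distribution: A_0 = 1, A_2 = 2, A_4 = 1. Minimum distance d = 2.

Enumerate all 2^2 = 4 messages m ∈ F_2^2.
For each, compute codeword c = mG in F_2^6, then tally its weight.
  m = 00 → c = 000000, weight = 0.
  m = 10 → c = 101110, weight = 4.
  m = 01 → c = 100100, weight = 2.
  m = 11 → c = 001010, weight = 2.
Tally weights:
  weight 0: 1 codewords.
  weight 2: 2 codewords.
  weight 4: 1 codewords.
Minimum distance d = smallest w > 0 with A_w > 0 = 2.
Sanity: Σ A_w = 4 = 2^2 = 4 ✓.


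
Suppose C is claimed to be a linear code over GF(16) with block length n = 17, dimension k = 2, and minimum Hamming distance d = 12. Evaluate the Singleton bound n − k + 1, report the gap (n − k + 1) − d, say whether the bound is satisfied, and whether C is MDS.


Singleton RHS = n − k + 1 = 16, slack = 4, bound satisfied, not MDS.

Singleton bound: d ≤ n − k + 1.
Here n = 17, k = 2, so n − k + 1 = 16.
Given d = 12, check d ≤ 16: YES.
Slack = (n − k + 1) − d = 4.
The code is NOT MDS (slack = 4 > 0).
Description: the claimed parameters are [17, 2, 12]_16; such a code would be non-MDS.


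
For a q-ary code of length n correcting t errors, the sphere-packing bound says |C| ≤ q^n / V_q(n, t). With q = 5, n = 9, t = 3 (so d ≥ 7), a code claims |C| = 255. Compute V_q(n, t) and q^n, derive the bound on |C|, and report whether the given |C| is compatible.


V_q(n, t) = 5989, q^n = 1953125, Hamming bound = 326, |C| = 255 ≤ bound (satisfied).

Step 1: Compute V_q(n, t) = Σ_{j=0}^3 C(n, j) (q−1)^j.
  j = 0: C(9,0)·(4)^0 = 1·1 = 1.
  j = 1: C(9,1)·(4)^1 = 9·4 = 36.
  j = 2: C(9,2)·(4)^2 = 36·16 = 576.
  j = 3: C(9,3)·(4)^3 = 84·64 = 5376.
  V_q(n, t) = 1 + 36 + 576 + 5376 = 5989.
Step 2: q^n = 5^9 = 1953125.
Step 3: Hamming bound ⌊q^n / V_q(n,t)⌋ = ⌊1953125/5989⌋ = 326.
Step 4: Compare |C| = 255 to 326: satisfied.
The claimed |C| lies below the Hamming bound.


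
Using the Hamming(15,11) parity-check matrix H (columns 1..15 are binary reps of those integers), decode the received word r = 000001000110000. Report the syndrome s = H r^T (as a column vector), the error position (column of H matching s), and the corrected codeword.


s = (0, 1, 1, 1)^T, error position = 7, corrected codeword c = 000001100110000

Compute s = H r^T mod 2 one row at a time:
  s_1 = 0 + 0 + 1 + 1 + 0 + 0 + 0 + 0 = 2 ≡ 0 (mod 2).
  s_2 = 0 + 0 + 1 + 0 + 0 + 0 + 0 + 0 = 1 ≡ 1 (mod 2).
  s_3 = 0 + 0 + 1 + 0 + 1 + 1 + 0 + 0 = 3 ≡ 1 (mod 2).
  s_4 = 0 + 0 + 0 + 0 + 0 + 1 + 0 + 0 = 1 ≡ 1 (mod 2).
s = (0, 1, 1, 1)^T — this equals column 7 of H (binary 0111), so error is at position 7.
Correct: flip bit 7 of r = 000001000110000 to get c = 000001100110000.


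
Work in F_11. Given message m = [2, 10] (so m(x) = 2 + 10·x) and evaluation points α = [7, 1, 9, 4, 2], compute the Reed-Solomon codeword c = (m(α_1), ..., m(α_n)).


c = [6, 1, 4, 9, 0]

Message polynomial: m(x) = 2 + 10·x (mod 11).
For each evaluation point α_i, compute m(α_i) mod 11:
  α_1 = 7: Horner steps 10 → 6, so m(7) = 6.
  α_2 = 1: Horner steps 10 → 1, so m(1) = 1.
  α_3 = 9: Horner steps 10 → 4, so m(9) = 4.
  α_4 = 4: Horner steps 10 → 9, so m(4) = 9.
  α_5 = 2: Horner steps 10 → 0, so m(2) = 0.
Codeword c = [6, 1, 4, 9, 0] ∈ F_11^5.


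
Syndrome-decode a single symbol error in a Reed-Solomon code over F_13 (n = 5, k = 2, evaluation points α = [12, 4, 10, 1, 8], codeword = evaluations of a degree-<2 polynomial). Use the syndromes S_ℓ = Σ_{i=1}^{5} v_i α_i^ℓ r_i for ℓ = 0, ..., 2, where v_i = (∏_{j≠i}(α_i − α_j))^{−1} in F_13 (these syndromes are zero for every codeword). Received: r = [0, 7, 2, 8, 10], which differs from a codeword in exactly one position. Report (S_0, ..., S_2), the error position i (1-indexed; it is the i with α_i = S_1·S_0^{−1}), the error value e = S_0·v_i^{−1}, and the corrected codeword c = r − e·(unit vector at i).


S = (2, 7, 5), error at position 3, error magnitude e = 10, c = [0, 7, 5, 8, 10].

Step 1: column multipliers v_i = (∏_{j≠i}(α_i − α_j))^{−1} mod 13.
  i = 1 (α = 12): (12−4)(12−10)(12−1)(12−8) = 8·2·11·4 = 704 ≡ 2, so v_1 = 2^{−1} = 7 (mod 13).
  i = 2 (α = 4): (4−12)(4−10)(4−1)(4−8) = (−8)·(−6)·3·(−4) = −576 ≡ 9, so v_2 = 9^{−1} = 3 (mod 13).
  i = 3 (α = 10): (10−12)(10−4)(10−1)(10−8) = (−2)·6·9·2 = −216 ≡ 5, so v_3 = 5^{−1} = 8 (mod 13).
  i = 4 (α = 1): (1−12)(1−4)(1−10)(1−8) = (−11)·(−3)·(−9)·(−7) = 2079 ≡ 12, so v_4 = 12^{−1} = 12 (mod 13).
  i = 5 (α = 8): (8−12)(8−4)(8−10)(8−1) = (−4)·4·(−2)·7 = 224 ≡ 3, so v_5 = 3^{−1} = 9 (mod 13).
  v = [7, 3, 8, 12, 9].
Step 2: syndromes of r = [0, 7, 2, 8, 10] (all sums mod 13).
  S_0 = Σ v_i r_i = 7·0 + 3·7 + 8·2 + 12·8 + 9·10 = 223 ≡ 2.
  S_1 = Σ v_i α_i r_i = 7·12·0 + 3·4·7 + 8·10·2 + 12·1·8 + 9·8·10 = 1060 ≡ 7.
  α_i^2 mod 13 = [1, 3, 9, 1, 12].
  S_2 = Σ v_i α_i^2 r_i = 7·1·0 + 3·3·7 + 8·9·2 + 12·1·8 + 9·12·10 = 1383 ≡ 5.
  S = (2, 7, 5) ≠ 0, so r is not a codeword (an error is present).
Step 3: locate the error. For a single error e at position i, S_ℓ = v_i·e·α_i^ℓ, so α_err = S_1/S_0.
  S_0^{−1} = 2^{−1} = 7 (mod 13), so α_err = 7·7 = 49 ≡ 10 = α_3. Error position i = 3.
  Consistency check: S_2/S_1 = 5·2 = 10 ≡ 10 = α_err ✓ (single-error assumption holds).
Step 4: error magnitude e = S_0/v_3 = S_0·∏_{j≠3}(α_3 − α_j) = 2·5 = 10 ≡ 10 (mod 13).
Step 5: correct position 3: c_3 = r_3 − e = 2 − 10 ≡ 5 (mod 13). Hence c = [0, 7, 5, 8, 10].
  Check: interpolating c through the α_i gives m(x) = 4 + 4·x (degree < 2) with m(α_i) = c_i for every i, so c is indeed a codeword.


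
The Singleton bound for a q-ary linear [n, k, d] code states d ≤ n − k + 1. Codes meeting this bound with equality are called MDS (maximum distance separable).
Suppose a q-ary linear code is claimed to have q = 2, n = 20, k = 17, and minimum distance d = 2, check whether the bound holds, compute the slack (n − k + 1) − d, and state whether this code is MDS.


Singleton RHS = n − k + 1 = 4, slack = 2, bound satisfied, not MDS.

Singleton bound: d ≤ n − k + 1.
Here n = 20, k = 17, so n − k + 1 = 4.
Given d = 2, check d ≤ 4: YES.
Slack = (n − k + 1) − d = 2.
The code is NOT MDS (slack = 2 > 0).
Description: the claimed parameters are [20, 17, 2]_2; such a code would be non-MDS.


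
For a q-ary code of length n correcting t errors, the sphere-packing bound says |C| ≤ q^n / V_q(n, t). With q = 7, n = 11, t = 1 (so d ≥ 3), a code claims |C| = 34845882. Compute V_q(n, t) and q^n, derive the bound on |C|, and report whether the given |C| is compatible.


V_q(n, t) = 67, q^n = 1977326743, Hamming bound = 29512339, |C| = 34845882 > bound (violated).

Step 1: Compute V_q(n, t) = Σ_{j=0}^1 C(n, j) (q−1)^j.
  j = 0: C(11,0)·(6)^0 = 1·1 = 1.
  j = 1: C(11,1)·(6)^1 = 11·6 = 66.
  V_q(n, t) = 1 + 66 = 67.
Step 2: q^n = 7^11 = 1977326743.
Step 3: Hamming bound ⌊q^n / V_q(n,t)⌋ = ⌊1977326743/67⌋ = 29512339.
Step 4: Compare |C| = 34845882 to 29512339: violated.
The claimed |C| lies above the Hamming bound, so no 7-ary code of length 11 with d ≥ 3 can have 34845882 codewords.


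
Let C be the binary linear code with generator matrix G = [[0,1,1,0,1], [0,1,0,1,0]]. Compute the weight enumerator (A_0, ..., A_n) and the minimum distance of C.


Weight distribution: A_0 = 1, A_2 = 1, A_3 = 2. Minimum distance d = 2.

Enumerate all 2^2 = 4 messages m ∈ F_2^2.
For each, compute codeword c = mG in F_2^5, then tally its weight.
  m = 00 → c = 00000, weight = 0.
  m = 10 → c = 01101, weight = 3.
  m = 01 → c = 01010, weight = 2.
  m = 11 → c = 00111, weight = 3.
Tally weights:
  weight 0: 1 codewords.
  weight 2: 1 codewords.
  weight 3: 2 codewords.
Minimum distance d = smallest w > 0 with A_w > 0 = 2.
Sanity: Σ A_w = 4 = 2^2 = 4 ✓.


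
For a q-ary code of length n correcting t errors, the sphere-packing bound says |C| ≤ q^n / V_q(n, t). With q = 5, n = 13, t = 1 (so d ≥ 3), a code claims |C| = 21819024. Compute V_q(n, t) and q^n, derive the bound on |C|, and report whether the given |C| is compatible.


V_q(n, t) = 53, q^n = 1220703125, Hamming bound = 23032134, |C| = 21819024 ≤ bound (satisfied).

Step 1: Compute V_q(n, t) = Σ_{j=0}^1 C(n, j) (q−1)^j.
  j = 0: C(13,0)·(4)^0 = 1·1 = 1.
  j = 1: C(13,1)·(4)^1 = 13·4 = 52.
  V_q(n, t) = 1 + 52 = 53.
Step 2: q^n = 5^13 = 1220703125.
Step 3: Hamming bound ⌊q^n / V_q(n,t)⌋ = ⌊1220703125/53⌋ = 23032134.
Step 4: Compare |C| = 21819024 to 23032134: satisfied.
The claimed |C| lies below the Hamming bound.


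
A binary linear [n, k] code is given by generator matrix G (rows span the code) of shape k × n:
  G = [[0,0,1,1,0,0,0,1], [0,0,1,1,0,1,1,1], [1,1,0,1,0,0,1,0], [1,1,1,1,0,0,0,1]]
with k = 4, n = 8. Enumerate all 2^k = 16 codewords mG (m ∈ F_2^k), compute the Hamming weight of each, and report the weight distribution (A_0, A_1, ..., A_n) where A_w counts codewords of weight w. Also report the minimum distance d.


Weight distribution: A_0 = 1, A_2 = 4, A_3 = 3, A_4 = 3, A_5 = 4, A_7 = 1. Minimum distance d = 2.

Enumerate all 2^4 = 16 messages m ∈ F_2^4.
For each, compute codeword c = mG in F_2^8, then tally its weight.
  m = 0000 → c = 00000000, weight = 0.
  m = 1000 → c = 00110001, weight = 3.
  m = 0100 → c = 00110111, weight = 5.
  m = 1100 → c = 00000110, weight = 2.
  m = 0010 → c = 11010010, weight = 4.
  m = 1010 → c = 11100011, weight = 5.
  m = 0110 → c = 11100101, weight = 5.
  m = 1110 → c = 11010100, weight = 4.
  m = 0001 → c = 11110001, weight = 5.
  m = 1001 → c = 11000000, weight = 2.
  m = 0101 → c = 11000110, weight = 4.
  m = 1101 → c = 11110111, weight = 7.
  m = 0011 → c = 00100011, weight = 3.
  m = 1011 → c = 00010010, weight = 2.
  m = 0111 → c = 00010100, weight = 2.
  m = 1111 → c = 00100101, weight = 3.
Tally weights:
  weight 0: 1 codewords.
  weight 2: 4 codewords.
  weight 3: 3 codewords.
  weight 4: 3 codewords.
  weight 5: 4 codewords.
  weight 7: 1 codewords.
Minimum distance d = smallest w > 0 with A_w > 0 = 2.
Sanity: Σ A_w = 16 = 2^4 = 16 ✓.


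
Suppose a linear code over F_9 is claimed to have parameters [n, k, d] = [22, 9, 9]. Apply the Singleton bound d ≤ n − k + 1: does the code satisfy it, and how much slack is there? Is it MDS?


Singleton RHS = n − k + 1 = 14, slack = 5, bound satisfied, not MDS.

Singleton bound: d ≤ n − k + 1.
Here n = 22, k = 9, so n − k + 1 = 14.
Given d = 9, check d ≤ 14: YES.
Slack = (n − k + 1) − d = 5.
The code is NOT MDS (slack = 5 > 0).
Description: the claimed parameters are [22, 9, 9]_9; such a code would be non-MDS.


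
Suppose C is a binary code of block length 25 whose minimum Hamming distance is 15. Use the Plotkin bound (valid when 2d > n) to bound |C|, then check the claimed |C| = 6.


Plotkin bound M ≤ 6; given |C| = 6 ≤ bound (satisfied).

Check applicability: 2d = 30, n = 25.
2d − n = 5 > 0, so Plotkin applies.
Compute d/(2d−n) = 15/5 ≈ 3.0000.
⌊d/(2d−n)⌋ = 3.
Plotkin bound: M ≤ 2·3 = 6.
Given |C| = 6, check: satisfied.
This |C| is at the Plotkin bound.


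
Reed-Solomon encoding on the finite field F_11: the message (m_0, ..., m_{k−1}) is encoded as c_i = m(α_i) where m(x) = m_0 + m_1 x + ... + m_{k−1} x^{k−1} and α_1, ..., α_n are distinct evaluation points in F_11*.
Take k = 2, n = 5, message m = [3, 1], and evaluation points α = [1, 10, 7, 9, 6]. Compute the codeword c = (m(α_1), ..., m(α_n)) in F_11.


c = [4, 2, 10, 1, 9]

Message polynomial: m(x) = 3 + 1·x (mod 11).
For each evaluation point α_i, compute m(α_i) mod 11:
  α_1 = 1: Horner steps 1 → 4, so m(1) = 4.
  α_2 = 10: Horner steps 1 → 2, so m(10) = 2.
  α_3 = 7: Horner steps 1 → 10, so m(7) = 10.
  α_4 = 9: Horner steps 1 → 1, so m(9) = 1.
  α_5 = 6: Horner steps 1 → 9, so m(6) = 9.
Codeword c = [4, 2, 10, 1, 9] ∈ F_11^5.


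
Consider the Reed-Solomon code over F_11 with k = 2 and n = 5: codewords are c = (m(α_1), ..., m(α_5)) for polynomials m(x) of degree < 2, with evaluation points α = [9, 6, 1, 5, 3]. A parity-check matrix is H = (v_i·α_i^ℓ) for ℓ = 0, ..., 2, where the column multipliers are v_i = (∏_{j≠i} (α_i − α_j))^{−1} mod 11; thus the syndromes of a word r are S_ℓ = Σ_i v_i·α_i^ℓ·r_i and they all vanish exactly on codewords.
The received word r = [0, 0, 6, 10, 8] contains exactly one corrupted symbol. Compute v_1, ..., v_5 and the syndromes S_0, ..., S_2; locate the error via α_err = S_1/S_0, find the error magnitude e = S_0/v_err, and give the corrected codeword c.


S = (2, 7, 8), error at position 1, error magnitude e = 8, c = [3, 0, 6, 10, 8].

Step 1: column multipliers v_i = (∏_{j≠i}(α_i − α_j))^{−1} mod 11.
  i = 1 (α = 9): (9−6)(9−1)(9−5)(9−3) = 3·8·4·6 = 576 ≡ 4, so v_1 = 4^{−1} = 3 (mod 11).
  i = 2 (α = 6): (6−9)(6−1)(6−5)(6−3) = (−3)·5·1·3 = −45 ≡ 10, so v_2 = 10^{−1} = 10 (mod 11).
  i = 3 (α = 1): (1−9)(1−6)(1−5)(1−3) = (−8)·(−5)·(−4)·(−2) = 320 ≡ 1, so v_3 = 1^{−1} = 1 (mod 11).
  i = 4 (α = 5): (5−9)(5−6)(5−1)(5−3) = (−4)·(−1)·4·2 = 32 ≡ 10, so v_4 = 10^{−1} = 10 (mod 11).
  i = 5 (α = 3): (3−9)(3−6)(3−1)(3−5) = (−6)·(−3)·2·(−2) = −72 ≡ 5, so v_5 = 5^{−1} = 9 (mod 11).
  v = [3, 10, 1, 10, 9].
Step 2: syndromes of r = [0, 0, 6, 10, 8] (all sums mod 11).
  S_0 = Σ v_i r_i = 3·0 + 10·0 + 1·6 + 10·10 + 9·8 = 178 ≡ 2.
  S_1 = Σ v_i α_i r_i = 3·9·0 + 10·6·0 + 1·1·6 + 10·5·10 + 9·3·8 = 722 ≡ 7.
  α_i^2 mod 11 = [4, 3, 1, 3, 9].
  S_2 = Σ v_i α_i^2 r_i = 3·4·0 + 10·3·0 + 1·1·6 + 10·3·10 + 9·9·8 = 954 ≡ 8.
  S = (2, 7, 8) ≠ 0, so r is not a codeword (an error is present).
Step 3: locate the error. For a single error e at position i, S_ℓ = v_i·e·α_i^ℓ, so α_err = S_1/S_0.
  S_0^{−1} = 2^{−1} = 6 (mod 11), so α_err = 7·6 = 42 ≡ 9 = α_1. Error position i = 1.
  Consistency check: S_2/S_1 = 8·8 = 64 ≡ 9 = α_err ✓ (single-error assumption holds).
Step 4: error magnitude e = S_0/v_1 = S_0·∏_{j≠1}(α_1 − α_j) = 2·4 = 8 ≡ 8 (mod 11).
Step 5: correct position 1: c_1 = r_1 − e = 0 − 8 ≡ 3 (mod 11). Hence c = [3, 0, 6, 10, 8].
  Check: interpolating c through the α_i gives m(x) = 5 + 1·x (degree < 2) with m(α_i) = c_i for every i, so c is indeed a codeword.


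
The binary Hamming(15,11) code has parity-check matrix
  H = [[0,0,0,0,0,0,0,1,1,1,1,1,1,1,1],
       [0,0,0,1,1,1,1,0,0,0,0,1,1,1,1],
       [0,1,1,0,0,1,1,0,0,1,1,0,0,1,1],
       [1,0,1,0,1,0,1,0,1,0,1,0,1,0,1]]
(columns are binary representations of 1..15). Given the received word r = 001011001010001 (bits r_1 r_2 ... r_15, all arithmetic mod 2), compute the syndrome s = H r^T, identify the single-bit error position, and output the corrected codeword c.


s = (1, 1, 0, 1)^T, error position = 13, corrected codeword c = 001011001010101

Compute s = H r^T mod 2 one row at a time:
  s_1 = 0 + 1 + 0 + 1 + 0 + 0 + 0 + 1 = 3 ≡ 1 (mod 2).
  s_2 = 0 + 1 + 1 + 0 + 0 + 0 + 0 + 1 = 3 ≡ 1 (mod 2).
  s_3 = 0 + 1 + 1 + 0 + 0 + 1 + 0 + 1 = 4 ≡ 0 (mod 2).
  s_4 = 0 + 1 + 1 + 0 + 1 + 1 + 0 + 1 = 5 ≡ 1 (mod 2).
s = (1, 1, 0, 1)^T — this equals column 13 of H (binary 1101), so error is at position 13.
Correct: flip bit 13 of r = 001011001010001 to get c = 001011001010101.


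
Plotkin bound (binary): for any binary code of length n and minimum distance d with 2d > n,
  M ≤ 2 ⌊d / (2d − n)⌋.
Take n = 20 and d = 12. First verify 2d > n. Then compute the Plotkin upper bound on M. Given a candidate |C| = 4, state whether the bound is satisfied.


Plotkin bound M ≤ 6; given |C| = 4 ≤ bound (satisfied).

Check applicability: 2d = 24, n = 20.
2d − n = 4 > 0, so Plotkin applies.
Compute d/(2d−n) = 12/4 ≈ 3.0000.
⌊d/(2d−n)⌋ = 3.
Plotkin bound: M ≤ 2·3 = 6.
Given |C| = 4, check: satisfied.
This |C| is below the Plotkin bound.


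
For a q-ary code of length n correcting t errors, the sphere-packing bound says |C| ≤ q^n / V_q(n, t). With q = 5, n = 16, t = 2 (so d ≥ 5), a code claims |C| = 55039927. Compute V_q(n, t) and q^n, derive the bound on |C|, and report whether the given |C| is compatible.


V_q(n, t) = 1985, q^n = 152587890625, Hamming bound = 76870473, |C| = 55039927 ≤ bound (satisfied).

Step 1: Compute V_q(n, t) = Σ_{j=0}^2 C(n, j) (q−1)^j.
  j = 0: C(16,0)·(4)^0 = 1·1 = 1.
  j = 1: C(16,1)·(4)^1 = 16·4 = 64.
  j = 2: C(16,2)·(4)^2 = 120·16 = 1920.
  V_q(n, t) = 1 + 64 + 1920 = 1985.
Step 2: q^n = 5^16 = 152587890625.
Step 3: Hamming bound ⌊q^n / V_q(n,t)⌋ = ⌊152587890625/1985⌋ = 76870473.
Step 4: Compare |C| = 55039927 to 76870473: satisfied.
The claimed |C| lies below the Hamming bound.
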